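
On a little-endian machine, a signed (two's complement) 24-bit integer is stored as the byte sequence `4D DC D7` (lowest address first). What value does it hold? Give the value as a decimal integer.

-2630579

Little-endian stores the least-significant byte at the lowest address.
Reassemble most-significant byte first: D7 DC 4D → 0xD7DC4D.
Top bit is set, so as a signed 24-bit value this is 0xD7DC4D − 2^24 = -2630579.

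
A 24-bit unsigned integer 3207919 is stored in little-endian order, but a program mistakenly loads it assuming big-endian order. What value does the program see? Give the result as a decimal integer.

15725104

3207919 in 24-bit hexadecimal is 0x30F2EF.
Stored little-endian, the bytes at ascending addresses are EF F2 30.
Read back as big-endian, the last byte is least significant, giving 0xEFF230.
0xEFF230 = 15725104.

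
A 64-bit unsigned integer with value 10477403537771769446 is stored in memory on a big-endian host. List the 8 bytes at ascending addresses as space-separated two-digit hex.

10477403537771769446 in hexadecimal, padded to 64 bits, is 0x91673701854EAE66.
Split into bytes (most-significant first): 91 67 37 01 85 4E AE 66.
Big-endian stores the most-significant byte at the lowest address.
So the memory order matches the most-significant-first order: 91 67 37 01 85 4E AE 66.

91 67 37 01 85 4E AE 66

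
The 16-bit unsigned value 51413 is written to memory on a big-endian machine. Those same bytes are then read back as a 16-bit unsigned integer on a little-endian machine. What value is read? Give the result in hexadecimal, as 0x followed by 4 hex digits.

0xD5C8

51413 in 16-bit hexadecimal is 0xC8D5.
Stored big-endian, the bytes at ascending addresses are C8 D5.
Read back as little-endian, the first byte is least significant, giving 0xD5C8.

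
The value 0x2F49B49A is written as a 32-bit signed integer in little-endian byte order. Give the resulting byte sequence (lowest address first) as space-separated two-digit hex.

9A B4 49 2F

Split into bytes (most-significant first): 2F 49 B4 9A.
Little-endian stores the least-significant byte at the lowest address.
So at ascending addresses the bytes are 9A B4 49 2F.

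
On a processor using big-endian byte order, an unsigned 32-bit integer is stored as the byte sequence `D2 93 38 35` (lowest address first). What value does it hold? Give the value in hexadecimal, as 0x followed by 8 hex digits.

0xD2933835

Big-endian stores the most-significant byte at the lowest address.
The bytes are already most-significant first: 0xD2933835.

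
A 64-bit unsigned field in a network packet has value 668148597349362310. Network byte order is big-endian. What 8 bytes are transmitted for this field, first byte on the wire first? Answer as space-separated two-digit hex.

09 45 BD 9B FA 2F 2A 86

668148597349362310 in hexadecimal, padded to 64 bits, is 0x0945BD9BFA2F2A86.
Split into bytes (most-significant first): 09 45 BD 9B FA 2F 2A 86.
Big-endian: lowest address holds the most-significant byte.
So the memory order matches the most-significant-first order: 09 45 BD 9B FA 2F 2A 86.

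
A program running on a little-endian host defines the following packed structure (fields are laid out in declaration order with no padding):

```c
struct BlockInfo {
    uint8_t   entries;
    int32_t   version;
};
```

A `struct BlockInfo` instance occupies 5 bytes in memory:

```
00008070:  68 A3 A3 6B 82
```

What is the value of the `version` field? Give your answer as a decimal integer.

`version` follows `entries` (1 byte), so it starts at byte offset 1 and occupies 4 bytes.
Bytes at offsets 1..4: A3 A3 6B 82.
Little-endian: lowest address holds the least-significant byte.
Reassemble most-significant byte first: 82 6B A3 A3 → 0x826BA3A3.
Top bit is set, so as a signed 32-bit value this is 0x826BA3A3 − 2^32 = -2106874973.

-2106874973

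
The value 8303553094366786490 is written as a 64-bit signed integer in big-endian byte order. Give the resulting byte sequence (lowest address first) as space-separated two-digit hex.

8303553094366786490 in hexadecimal, padded to 64 bits, is 0x733C258B9353F3BA.
Split into bytes (most-significant first): 73 3C 25 8B 93 53 F3 BA.
In big-endian order the high byte comes first in memory.
So the memory order matches the most-significant-first order: 73 3C 25 8B 93 53 F3 BA.

73 3C 25 8B 93 53 F3 BA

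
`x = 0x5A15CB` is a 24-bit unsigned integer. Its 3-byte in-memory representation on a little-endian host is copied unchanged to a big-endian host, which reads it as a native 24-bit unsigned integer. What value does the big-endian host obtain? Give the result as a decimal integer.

13309274

Stored little-endian, the bytes at ascending addresses are CB 15 5A.
Read back as big-endian, the last byte is least significant, giving 0xCB155A.
0xCB155A = 13309274.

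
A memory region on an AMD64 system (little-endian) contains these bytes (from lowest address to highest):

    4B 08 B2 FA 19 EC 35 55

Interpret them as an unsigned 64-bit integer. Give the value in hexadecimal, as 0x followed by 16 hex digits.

0x5535EC19FAB2084B

In little-endian order the low byte comes first in memory.
Reassemble most-significant byte first: 55 35 EC 19 FA B2 08 4B → 0x5535EC19FAB2084B.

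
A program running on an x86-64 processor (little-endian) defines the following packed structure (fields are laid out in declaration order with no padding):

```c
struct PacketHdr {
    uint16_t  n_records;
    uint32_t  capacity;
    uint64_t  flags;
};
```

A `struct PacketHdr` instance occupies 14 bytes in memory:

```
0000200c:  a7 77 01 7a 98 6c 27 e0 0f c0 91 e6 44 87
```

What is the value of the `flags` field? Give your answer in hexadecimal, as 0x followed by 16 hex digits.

`flags` follows `n_records` (2 B), `capacity` (4 B), so it starts at offset 2 + 4 = 6 and occupies 8 bytes.
Bytes at offsets 6..13: 27 E0 0F C0 91 E6 44 87.
In little-endian order the low byte comes first in memory.
Reassemble most-significant byte first: 87 44 E6 91 C0 0F E0 27 → 0x8744E691C00FE027.

0x8744E691C00FE027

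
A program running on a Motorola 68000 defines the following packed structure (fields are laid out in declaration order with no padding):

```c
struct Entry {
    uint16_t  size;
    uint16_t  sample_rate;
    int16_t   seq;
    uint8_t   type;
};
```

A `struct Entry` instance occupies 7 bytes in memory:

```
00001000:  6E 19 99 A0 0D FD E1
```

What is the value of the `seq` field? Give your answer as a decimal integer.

3581

`seq` follows `size` (2 B), `sample_rate` (2 B), so it starts at offset 2 + 2 = 4 and occupies 2 bytes.
Bytes at offsets 4..5: 0D FD.
Big-endian stores the most-significant byte at the lowest address.
The bytes are already most-significant first: 0x0DFD.
0x0DFD = 3581.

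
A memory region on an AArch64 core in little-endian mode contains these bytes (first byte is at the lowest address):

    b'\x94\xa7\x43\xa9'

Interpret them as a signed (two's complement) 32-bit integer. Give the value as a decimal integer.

In little-endian order the low byte comes first in memory.
Reassemble most-significant byte first: A9 43 A7 94 → 0xA943A794.
Top bit is set, so as a signed 32-bit value this is 0xA943A794 − 2^32 = -1455183980.

-1455183980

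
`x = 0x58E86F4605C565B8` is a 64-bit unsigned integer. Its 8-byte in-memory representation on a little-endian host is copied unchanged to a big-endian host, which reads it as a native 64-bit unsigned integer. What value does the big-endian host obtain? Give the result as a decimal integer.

Stored little-endian, the bytes at ascending addresses are B8 65 C5 05 46 6F E8 58.
Read back as big-endian, the last byte is least significant, giving 0xB865C505466FE858.
0xB865C505466FE858 = 13287242902073763928.

13287242902073763928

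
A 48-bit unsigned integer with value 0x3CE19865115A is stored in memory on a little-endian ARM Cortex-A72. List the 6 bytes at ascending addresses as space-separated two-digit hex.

Split into bytes (most-significant first): 3C E1 98 65 11 5A.
In little-endian order the low byte comes first in memory.
So at ascending addresses the bytes are 5A 11 65 98 E1 3C.

5A 11 65 98 E1 3C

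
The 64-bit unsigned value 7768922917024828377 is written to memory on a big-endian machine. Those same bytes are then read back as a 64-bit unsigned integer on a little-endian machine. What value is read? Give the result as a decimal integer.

7768922917024828377 in 64-bit hexadecimal is 0x6BD0C23B44A80BD9.
Stored big-endian, the bytes at ascending addresses are 6B D0 C2 3B 44 A8 0B D9.
Read back as little-endian, the first byte is least significant, giving 0xD90BA8443BC2D06B.
0xD90BA8443BC2D06B = 15639779141988044907.

15639779141988044907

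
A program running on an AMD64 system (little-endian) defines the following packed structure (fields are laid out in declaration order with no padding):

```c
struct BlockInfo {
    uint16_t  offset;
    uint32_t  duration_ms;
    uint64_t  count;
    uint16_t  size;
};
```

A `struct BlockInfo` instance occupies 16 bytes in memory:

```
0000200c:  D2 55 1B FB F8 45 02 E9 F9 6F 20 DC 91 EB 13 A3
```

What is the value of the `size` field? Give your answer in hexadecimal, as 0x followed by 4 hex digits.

0xA313

`size` follows `offset` (2 B), `duration_ms` (4 B), `count` (8 B), so it starts at offset 2 + 4 + 8 = 14 and occupies 2 bytes.
Bytes at offsets 14..15: 13 A3.
Little-endian: lowest address holds the least-significant byte.
Reassemble most-significant byte first: A3 13 → 0xA313.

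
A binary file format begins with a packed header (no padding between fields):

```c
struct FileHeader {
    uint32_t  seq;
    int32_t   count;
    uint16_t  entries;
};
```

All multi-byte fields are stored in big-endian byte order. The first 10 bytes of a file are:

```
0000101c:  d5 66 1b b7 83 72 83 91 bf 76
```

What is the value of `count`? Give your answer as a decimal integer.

`count` follows `seq` (4 bytes), so it starts at byte offset 4 and occupies 4 bytes.
Bytes at offsets 4..7: 83 72 83 91.
In big-endian order the high byte comes first in memory.
The bytes are already most-significant first: 0x83728391.
Top bit is set, so as a signed 32-bit value this is 0x83728391 − 2^32 = -2089647215.

-2089647215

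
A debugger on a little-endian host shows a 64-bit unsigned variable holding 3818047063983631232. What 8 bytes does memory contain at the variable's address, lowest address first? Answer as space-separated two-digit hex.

3818047063983631232 in hexadecimal, padded to 64 bits, is 0x34FC6D936877AB80.
Split into bytes (most-significant first): 34 FC 6D 93 68 77 AB 80.
In little-endian order the low byte comes first in memory.
So at ascending addresses the bytes are 80 AB 77 68 93 6D FC 34.

80 AB 77 68 93 6D FC 34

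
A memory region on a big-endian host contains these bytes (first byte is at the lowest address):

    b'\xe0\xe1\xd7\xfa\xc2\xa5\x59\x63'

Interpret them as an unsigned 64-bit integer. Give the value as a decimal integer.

16204470406263167331

In big-endian order the high byte comes first in memory.
The bytes are already most-significant first: 0xE0E1D7FAC2A55963.
0xE0E1D7FAC2A55963 = 16204470406263167331.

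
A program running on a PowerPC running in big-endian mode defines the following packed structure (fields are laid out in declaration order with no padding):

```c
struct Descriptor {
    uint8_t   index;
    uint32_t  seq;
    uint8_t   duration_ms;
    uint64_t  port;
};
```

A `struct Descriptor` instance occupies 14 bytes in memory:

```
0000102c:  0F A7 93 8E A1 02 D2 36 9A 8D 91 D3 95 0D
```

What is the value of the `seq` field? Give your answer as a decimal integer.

2811465377

`seq` follows `index` (1 byte), so it starts at byte offset 1 and occupies 4 bytes.
Bytes at offsets 1..4: A7 93 8E A1.
In big-endian order the high byte comes first in memory.
The bytes are already most-significant first: 0xA7938EA1.
0xA7938EA1 = 2811465377.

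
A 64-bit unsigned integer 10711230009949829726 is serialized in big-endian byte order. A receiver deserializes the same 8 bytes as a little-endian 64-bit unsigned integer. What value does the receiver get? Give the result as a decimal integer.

6789898314653279636

10711230009949829726 in 64-bit hexadecimal is 0x94A5EEF18A903A5E.
Stored big-endian, the bytes at ascending addresses are 94 A5 EE F1 8A 90 3A 5E.
Read back as little-endian, the first byte is least significant, giving 0x5E3A908AF1EEA594.
0x5E3A908AF1EEA594 = 6789898314653279636.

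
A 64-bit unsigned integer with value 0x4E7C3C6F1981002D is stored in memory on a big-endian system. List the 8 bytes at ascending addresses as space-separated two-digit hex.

4E 7C 3C 6F 19 81 00 2D

Split into bytes (most-significant first): 4E 7C 3C 6F 19 81 00 2D.
Big-endian: lowest address holds the most-significant byte.
So the memory order matches the most-significant-first order: 4E 7C 3C 6F 19 81 00 2D.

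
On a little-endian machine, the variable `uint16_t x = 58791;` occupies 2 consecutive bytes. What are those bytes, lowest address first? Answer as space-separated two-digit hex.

58791 in hexadecimal, padded to 16 bits, is 0xE5A7.
Split into bytes (most-significant first): E5 A7.
Little-endian stores the least-significant byte at the lowest address.
So at ascending addresses the bytes are A7 E5.

A7 E5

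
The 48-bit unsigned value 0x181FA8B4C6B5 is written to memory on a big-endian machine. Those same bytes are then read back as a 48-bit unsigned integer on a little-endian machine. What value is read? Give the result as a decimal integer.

Stored big-endian, the bytes at ascending addresses are 18 1F A8 B4 C6 B5.
Read back as little-endian, the first byte is least significant, giving 0xB5C6B4A81F18.
0xB5C6B4A81F18 = 199865039068952.

199865039068952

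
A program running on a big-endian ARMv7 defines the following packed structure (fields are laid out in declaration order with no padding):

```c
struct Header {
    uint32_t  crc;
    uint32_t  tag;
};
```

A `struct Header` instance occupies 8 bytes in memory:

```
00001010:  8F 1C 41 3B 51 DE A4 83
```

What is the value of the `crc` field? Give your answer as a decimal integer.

`crc` is the first field, at byte offset 0, occupying 4 bytes.
Bytes at offsets 0..3: 8F 1C 41 3B.
Big-endian stores the most-significant byte at the lowest address.
The bytes are already most-significant first: 0x8F1C413B.
0x8F1C413B = 2400993595.

2400993595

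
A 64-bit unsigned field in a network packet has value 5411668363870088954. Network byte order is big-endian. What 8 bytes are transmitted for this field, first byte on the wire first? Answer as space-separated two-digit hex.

4B 1A 1B B4 66 B2 2E FA

5411668363870088954 in hexadecimal, padded to 64 bits, is 0x4B1A1BB466B22EFA.
Split into bytes (most-significant first): 4B 1A 1B B4 66 B2 2E FA.
Big-endian: lowest address holds the most-significant byte.
So the memory order matches the most-significant-first order: 4B 1A 1B B4 66 B2 2E FA.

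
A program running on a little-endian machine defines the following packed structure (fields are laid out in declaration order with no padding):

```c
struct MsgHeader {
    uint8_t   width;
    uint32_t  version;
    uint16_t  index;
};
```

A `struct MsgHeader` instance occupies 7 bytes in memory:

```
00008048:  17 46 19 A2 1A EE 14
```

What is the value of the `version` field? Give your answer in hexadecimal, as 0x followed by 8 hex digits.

0x1AA21946

`version` follows `width` (1 byte), so it starts at byte offset 1 and occupies 4 bytes.
Bytes at offsets 1..4: 46 19 A2 1A.
In little-endian order the low byte comes first in memory.
Reassemble most-significant byte first: 1A A2 19 46 → 0x1AA21946.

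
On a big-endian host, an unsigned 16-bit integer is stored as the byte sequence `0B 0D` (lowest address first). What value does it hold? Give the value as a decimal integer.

Big-endian: lowest address holds the most-significant byte.
The bytes are already most-significant first: 0x0B0D.
0x0B0D = 2829.

2829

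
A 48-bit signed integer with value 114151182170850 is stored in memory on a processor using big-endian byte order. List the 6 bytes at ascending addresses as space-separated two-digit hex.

67 D1 E4 A9 FA E2

114151182170850 in hexadecimal, padded to 48 bits, is 0x67D1E4A9FAE2.
Split into bytes (most-significant first): 67 D1 E4 A9 FA E2.
In big-endian order the high byte comes first in memory.
So the memory order matches the most-significant-first order: 67 D1 E4 A9 FA E2.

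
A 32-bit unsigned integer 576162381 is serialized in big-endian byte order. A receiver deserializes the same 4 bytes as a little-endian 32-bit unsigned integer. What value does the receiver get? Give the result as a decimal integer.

1300911906

576162381 in 32-bit hexadecimal is 0x22578A4D.
Stored big-endian, the bytes at ascending addresses are 22 57 8A 4D.
Read back as little-endian, the first byte is least significant, giving 0x4D8A5722.
0x4D8A5722 = 1300911906.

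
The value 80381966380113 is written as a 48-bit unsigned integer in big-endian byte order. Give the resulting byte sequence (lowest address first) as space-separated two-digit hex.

80381966380113 in hexadecimal, padded to 48 bits, is 0x491B628D6C51.
Split into bytes (most-significant first): 49 1B 62 8D 6C 51.
Big-endian stores the most-significant byte at the lowest address.
So the memory order matches the most-significant-first order: 49 1B 62 8D 6C 51.

49 1B 62 8D 6C 51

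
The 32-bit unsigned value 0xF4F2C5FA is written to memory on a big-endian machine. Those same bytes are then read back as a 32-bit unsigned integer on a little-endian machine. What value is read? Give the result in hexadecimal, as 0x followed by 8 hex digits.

Stored big-endian, the bytes at ascending addresses are F4 F2 C5 FA.
Read back as little-endian, the first byte is least significant, giving 0xFAC5F2F4.

0xFAC5F2F4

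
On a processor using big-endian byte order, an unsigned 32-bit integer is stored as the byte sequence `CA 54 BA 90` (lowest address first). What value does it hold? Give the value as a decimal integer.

Big-endian stores the most-significant byte at the lowest address.
The bytes are already most-significant first: 0xCA54BA90.
0xCA54BA90 = 3394550416.

3394550416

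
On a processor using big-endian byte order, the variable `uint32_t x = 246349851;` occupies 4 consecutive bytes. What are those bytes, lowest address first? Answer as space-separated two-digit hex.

246349851 in hexadecimal, padded to 32 bits, is 0x0EAF001B.
Split into bytes (most-significant first): 0E AF 00 1B.
In big-endian order the high byte comes first in memory.
So the memory order matches the most-significant-first order: 0E AF 00 1B.

0E AF 00 1B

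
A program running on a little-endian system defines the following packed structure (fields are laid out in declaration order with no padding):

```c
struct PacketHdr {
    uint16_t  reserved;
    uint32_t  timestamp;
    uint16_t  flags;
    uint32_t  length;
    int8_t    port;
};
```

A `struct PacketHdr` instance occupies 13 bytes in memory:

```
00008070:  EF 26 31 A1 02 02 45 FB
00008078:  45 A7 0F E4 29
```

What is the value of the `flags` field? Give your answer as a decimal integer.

64325

`flags` follows `reserved` (2 B), `timestamp` (4 B), so it starts at offset 2 + 4 = 6 and occupies 2 bytes.
Bytes at offsets 6..7: 45 FB.
Little-endian stores the least-significant byte at the lowest address.
Reassemble most-significant byte first: FB 45 → 0xFB45.
0xFB45 = 64325.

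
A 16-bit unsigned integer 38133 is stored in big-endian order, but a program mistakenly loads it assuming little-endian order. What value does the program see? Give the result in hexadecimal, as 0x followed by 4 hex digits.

38133 in 16-bit hexadecimal is 0x94F5.
Stored big-endian, the bytes at ascending addresses are 94 F5.
Read back as little-endian, the first byte is least significant, giving 0xF594.

0xF594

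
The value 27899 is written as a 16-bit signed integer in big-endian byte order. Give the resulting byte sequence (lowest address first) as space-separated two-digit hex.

27899 in hexadecimal, padded to 16 bits, is 0x6CFB.
Split into bytes (most-significant first): 6C FB.
Big-endian stores the most-significant byte at the lowest address.
So the memory order matches the most-significant-first order: 6C FB.

6C FB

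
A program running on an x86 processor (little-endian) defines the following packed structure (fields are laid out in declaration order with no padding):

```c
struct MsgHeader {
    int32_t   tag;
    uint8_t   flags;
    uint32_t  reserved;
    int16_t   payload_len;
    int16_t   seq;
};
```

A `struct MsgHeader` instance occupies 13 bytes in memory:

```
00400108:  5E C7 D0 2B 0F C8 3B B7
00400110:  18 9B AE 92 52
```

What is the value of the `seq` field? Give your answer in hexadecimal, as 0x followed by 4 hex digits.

0x5292

`seq` follows `tag` (4 B), `flags` (1 B), `reserved` (4 B), `payload_len` (2 B), so it starts at offset 4 + 1 + 4 + 2 = 11 and occupies 2 bytes.
Bytes at offsets 11..12: 92 52.
Little-endian stores the least-significant byte at the lowest address.
Reassemble most-significant byte first: 52 92 → 0x5292.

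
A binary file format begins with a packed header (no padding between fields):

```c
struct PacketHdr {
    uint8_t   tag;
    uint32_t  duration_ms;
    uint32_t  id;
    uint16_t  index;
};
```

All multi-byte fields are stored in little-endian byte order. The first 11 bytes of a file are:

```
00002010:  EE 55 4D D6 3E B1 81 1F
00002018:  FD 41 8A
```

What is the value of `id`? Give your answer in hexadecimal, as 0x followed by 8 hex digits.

`id` follows `tag` (1 B), `duration_ms` (4 B), so it starts at offset 1 + 4 = 5 and occupies 4 bytes.
Bytes at offsets 5..8: B1 81 1F FD.
In little-endian order the low byte comes first in memory.
Reassemble most-significant byte first: FD 1F 81 B1 → 0xFD1F81B1.

0xFD1F81B1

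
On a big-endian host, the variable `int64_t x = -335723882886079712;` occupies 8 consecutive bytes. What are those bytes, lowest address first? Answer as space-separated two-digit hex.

FB 57 44 E8 41 F5 DB 20

Two's complement of -335723882886079712 in 64 bits: 335723882886079712 = 0x04A8BB17BE0A24E0; invert → 0xFB5744E841F5DB1F; add 1 → 0xFB5744E841F5DB20.
Split into bytes (most-significant first): FB 57 44 E8 41 F5 DB 20.
Big-endian stores the most-significant byte at the lowest address.
So the memory order matches the most-significant-first order: FB 57 44 E8 41 F5 DB 20.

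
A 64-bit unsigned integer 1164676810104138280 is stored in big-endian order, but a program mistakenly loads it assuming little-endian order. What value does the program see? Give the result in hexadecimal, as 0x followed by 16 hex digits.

0x286A645863C32910

1164676810104138280 in 64-bit hexadecimal is 0x1029C36358646A28.
Stored big-endian, the bytes at ascending addresses are 10 29 C3 63 58 64 6A 28.
Read back as little-endian, the first byte is least significant, giving 0x286A645863C32910.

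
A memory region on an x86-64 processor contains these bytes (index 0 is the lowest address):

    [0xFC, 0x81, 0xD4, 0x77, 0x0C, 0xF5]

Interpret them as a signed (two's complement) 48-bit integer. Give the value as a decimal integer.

Little-endian: lowest address holds the least-significant byte.
Reassemble most-significant byte first: F5 0C 77 D4 81 FC → 0xF50C77D481FC.
Top bit is set, so as a signed 48-bit value this is 0xF50C77D481FC − 2^48 = -12041077882372.

-12041077882372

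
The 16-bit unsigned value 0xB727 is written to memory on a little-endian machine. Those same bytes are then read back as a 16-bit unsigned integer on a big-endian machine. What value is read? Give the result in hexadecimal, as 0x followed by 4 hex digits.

0x27B7

Stored little-endian, the bytes at ascending addresses are 27 B7.
Read back as big-endian, the last byte is least significant, giving 0x27B7.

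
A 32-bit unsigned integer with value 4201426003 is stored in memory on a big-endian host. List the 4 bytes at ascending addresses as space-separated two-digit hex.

4201426003 in hexadecimal, padded to 32 bits, is 0xFA6CAC53.
Split into bytes (most-significant first): FA 6C AC 53.
Big-endian: lowest address holds the most-significant byte.
So the memory order matches the most-significant-first order: FA 6C AC 53.

FA 6C AC 53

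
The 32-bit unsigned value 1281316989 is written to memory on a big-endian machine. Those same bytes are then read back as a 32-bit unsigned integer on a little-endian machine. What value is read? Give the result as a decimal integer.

2102943564

1281316989 in 32-bit hexadecimal is 0x4C5F587D.
Stored big-endian, the bytes at ascending addresses are 4C 5F 58 7D.
Read back as little-endian, the first byte is least significant, giving 0x7D585F4C.
0x7D585F4C = 2102943564.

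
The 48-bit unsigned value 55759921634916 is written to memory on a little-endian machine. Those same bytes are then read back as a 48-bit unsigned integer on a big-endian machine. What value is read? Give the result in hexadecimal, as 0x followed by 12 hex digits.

55759921634916 in 48-bit hexadecimal is 0x32B69E525E64.
Stored little-endian, the bytes at ascending addresses are 64 5E 52 9E B6 32.
Read back as big-endian, the last byte is least significant, giving 0x645E529EB632.

0x645E529EB632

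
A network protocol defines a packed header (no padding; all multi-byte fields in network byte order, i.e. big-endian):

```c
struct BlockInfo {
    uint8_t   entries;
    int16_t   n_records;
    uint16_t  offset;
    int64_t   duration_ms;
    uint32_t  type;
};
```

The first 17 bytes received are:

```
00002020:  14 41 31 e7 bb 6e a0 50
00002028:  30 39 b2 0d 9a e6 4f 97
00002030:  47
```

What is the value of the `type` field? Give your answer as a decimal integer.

3863975751

`type` follows `entries` (1 B), `n_records` (2 B), `offset` (2 B), `duration_ms` (8 B), so it starts at offset 1 + 2 + 2 + 8 = 13 and occupies 4 bytes.
Bytes at offsets 13..16: E6 4F 97 47.
Big-endian: lowest address holds the most-significant byte.
The bytes are already most-significant first: 0xE64F9747.
0xE64F9747 = 3863975751.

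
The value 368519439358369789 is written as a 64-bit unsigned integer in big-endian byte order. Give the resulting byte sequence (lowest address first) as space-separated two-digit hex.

05 1D 3E 7A 43 C8 1F FD

368519439358369789 in hexadecimal, padded to 64 bits, is 0x051D3E7A43C81FFD.
Split into bytes (most-significant first): 05 1D 3E 7A 43 C8 1F FD.
Big-endian: lowest address holds the most-significant byte.
So the memory order matches the most-significant-first order: 05 1D 3E 7A 43 C8 1F FD.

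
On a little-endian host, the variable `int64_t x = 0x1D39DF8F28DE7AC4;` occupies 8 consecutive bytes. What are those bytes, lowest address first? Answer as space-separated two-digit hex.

C4 7A DE 28 8F DF 39 1D

Split into bytes (most-significant first): 1D 39 DF 8F 28 DE 7A C4.
In little-endian order the low byte comes first in memory.
So at ascending addresses the bytes are C4 7A DE 28 8F DF 39 1D.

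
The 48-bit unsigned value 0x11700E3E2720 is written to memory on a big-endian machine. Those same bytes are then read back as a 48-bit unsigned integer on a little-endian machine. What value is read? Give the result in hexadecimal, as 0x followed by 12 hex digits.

Stored big-endian, the bytes at ascending addresses are 11 70 0E 3E 27 20.
Read back as little-endian, the first byte is least significant, giving 0x20273E0E7011.

0x20273E0E7011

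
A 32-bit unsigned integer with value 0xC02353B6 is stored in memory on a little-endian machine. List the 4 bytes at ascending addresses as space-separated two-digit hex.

Split into bytes (most-significant first): C0 23 53 B6.
In little-endian order the low byte comes first in memory.
So at ascending addresses the bytes are B6 53 23 C0.

B6 53 23 C0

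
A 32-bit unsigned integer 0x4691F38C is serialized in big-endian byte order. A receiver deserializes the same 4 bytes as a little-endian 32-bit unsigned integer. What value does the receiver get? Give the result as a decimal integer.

Stored big-endian, the bytes at ascending addresses are 46 91 F3 8C.
Read back as little-endian, the first byte is least significant, giving 0x8CF39146.
0x8CF39146 = 2364772678.

2364772678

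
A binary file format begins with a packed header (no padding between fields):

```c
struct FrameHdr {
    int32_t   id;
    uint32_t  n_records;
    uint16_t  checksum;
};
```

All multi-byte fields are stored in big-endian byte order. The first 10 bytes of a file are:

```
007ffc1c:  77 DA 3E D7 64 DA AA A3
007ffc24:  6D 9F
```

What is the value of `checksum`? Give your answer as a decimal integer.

28063

`checksum` follows `id` (4 B), `n_records` (4 B), so it starts at offset 4 + 4 = 8 and occupies 2 bytes.
Bytes at offsets 8..9: 6D 9F.
Big-endian stores the most-significant byte at the lowest address.
The bytes are already most-significant first: 0x6D9F.
0x6D9F = 28063.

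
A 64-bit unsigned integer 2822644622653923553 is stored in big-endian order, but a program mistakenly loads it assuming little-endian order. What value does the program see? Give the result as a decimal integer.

2822644622653923553 in 64-bit hexadecimal is 0x272C0C544C7420E1.
Stored big-endian, the bytes at ascending addresses are 27 2C 0C 54 4C 74 20 E1.
Read back as little-endian, the first byte is least significant, giving 0xE120744C540C2C27.
0xE120744C540C2C27 = 16222093728964946983.

16222093728964946983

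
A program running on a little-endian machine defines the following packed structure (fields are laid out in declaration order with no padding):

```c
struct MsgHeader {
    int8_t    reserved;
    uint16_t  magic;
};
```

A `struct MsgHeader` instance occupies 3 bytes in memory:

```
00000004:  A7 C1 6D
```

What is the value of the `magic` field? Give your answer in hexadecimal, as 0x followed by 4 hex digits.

0x6DC1

`magic` follows `reserved` (1 byte), so it starts at byte offset 1 and occupies 2 bytes.
Bytes at offsets 1..2: C1 6D.
Little-endian stores the least-significant byte at the lowest address.
Reassemble most-significant byte first: 6D C1 → 0x6DC1.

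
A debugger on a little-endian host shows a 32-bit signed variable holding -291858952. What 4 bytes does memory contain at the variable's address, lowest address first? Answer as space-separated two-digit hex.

F8 95 9A EE

Two's complement of -291858952 in 32 bits: 291858952 = 0x11656A08; invert → 0xEE9A95F7; add 1 → 0xEE9A95F8.
Split into bytes (most-significant first): EE 9A 95 F8.
Little-endian stores the least-significant byte at the lowest address.
So at ascending addresses the bytes are F8 95 9A EE.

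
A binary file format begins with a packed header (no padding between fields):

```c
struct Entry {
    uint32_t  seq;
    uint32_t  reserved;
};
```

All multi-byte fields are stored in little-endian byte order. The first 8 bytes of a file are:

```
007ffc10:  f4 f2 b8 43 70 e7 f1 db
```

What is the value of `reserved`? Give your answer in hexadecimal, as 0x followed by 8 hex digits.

`reserved` follows `seq` (4 bytes), so it starts at byte offset 4 and occupies 4 bytes.
Bytes at offsets 4..7: 70 E7 F1 DB.
In little-endian order the low byte comes first in memory.
Reassemble most-significant byte first: DB F1 E7 70 → 0xDBF1E770.

0xDBF1E770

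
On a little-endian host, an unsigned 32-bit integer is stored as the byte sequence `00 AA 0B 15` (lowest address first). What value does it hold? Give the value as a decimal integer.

353085952

Little-endian stores the least-significant byte at the lowest address.
Reassemble most-significant byte first: 15 0B AA 00 → 0x150BAA00.
0x150BAA00 = 353085952.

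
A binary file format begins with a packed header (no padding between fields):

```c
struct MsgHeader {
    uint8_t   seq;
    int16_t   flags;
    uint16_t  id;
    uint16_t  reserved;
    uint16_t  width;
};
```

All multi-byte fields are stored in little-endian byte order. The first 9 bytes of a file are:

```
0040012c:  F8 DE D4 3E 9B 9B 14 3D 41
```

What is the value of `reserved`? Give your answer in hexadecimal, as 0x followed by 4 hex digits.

0x149B

`reserved` follows `seq` (1 B), `flags` (2 B), `id` (2 B), so it starts at offset 1 + 2 + 2 = 5 and occupies 2 bytes.
Bytes at offsets 5..6: 9B 14.
In little-endian order the low byte comes first in memory.
Reassemble most-significant byte first: 14 9B → 0x149B.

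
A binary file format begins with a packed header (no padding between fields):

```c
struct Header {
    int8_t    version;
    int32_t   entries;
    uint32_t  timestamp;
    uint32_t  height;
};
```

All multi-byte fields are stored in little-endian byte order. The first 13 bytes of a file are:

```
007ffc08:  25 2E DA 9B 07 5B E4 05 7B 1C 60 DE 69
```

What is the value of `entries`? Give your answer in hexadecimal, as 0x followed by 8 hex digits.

`entries` follows `version` (1 byte), so it starts at byte offset 1 and occupies 4 bytes.
Bytes at offsets 1..4: 2E DA 9B 07.
Little-endian stores the least-significant byte at the lowest address.
Reassemble most-significant byte first: 07 9B DA 2E → 0x079BDA2E.

0x079BDA2E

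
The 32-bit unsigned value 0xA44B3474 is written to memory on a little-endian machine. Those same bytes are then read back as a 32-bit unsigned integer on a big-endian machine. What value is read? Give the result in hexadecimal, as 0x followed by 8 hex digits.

Stored little-endian, the bytes at ascending addresses are 74 34 4B A4.
Read back as big-endian, the last byte is least significant, giving 0x74344BA4.

0x74344BA4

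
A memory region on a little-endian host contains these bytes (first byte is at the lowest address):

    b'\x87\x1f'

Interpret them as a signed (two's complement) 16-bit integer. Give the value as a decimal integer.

Little-endian stores the least-significant byte at the lowest address.
Reassemble most-significant byte first: 1F 87 → 0x1F87.
0x1F87 = 8071.

8071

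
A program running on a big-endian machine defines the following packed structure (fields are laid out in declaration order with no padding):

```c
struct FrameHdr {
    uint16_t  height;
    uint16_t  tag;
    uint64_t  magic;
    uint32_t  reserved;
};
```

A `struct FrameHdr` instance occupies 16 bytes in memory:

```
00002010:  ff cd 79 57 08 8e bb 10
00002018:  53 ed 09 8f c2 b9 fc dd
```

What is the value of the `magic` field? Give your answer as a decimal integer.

`magic` follows `height` (2 B), `tag` (2 B), so it starts at offset 2 + 2 = 4 and occupies 8 bytes.
Bytes at offsets 4..11: 08 8E BB 10 53 ED 09 8F.
In big-endian order the high byte comes first in memory.
The bytes are already most-significant first: 0x088EBB1053ED098F.
0x088EBB1053ED098F = 616635877798250895.

616635877798250895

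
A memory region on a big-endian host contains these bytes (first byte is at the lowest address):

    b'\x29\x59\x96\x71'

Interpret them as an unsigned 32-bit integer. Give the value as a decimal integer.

Big-endian: lowest address holds the most-significant byte.
The bytes are already most-significant first: 0x29599671.
0x29599671 = 693737073.

693737073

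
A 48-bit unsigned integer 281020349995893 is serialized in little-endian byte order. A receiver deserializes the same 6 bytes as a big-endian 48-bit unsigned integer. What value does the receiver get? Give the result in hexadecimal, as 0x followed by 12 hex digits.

0x75DB222696FF

281020349995893 in 48-bit hexadecimal is 0xFF962622DB75.
Stored little-endian, the bytes at ascending addresses are 75 DB 22 26 96 FF.
Read back as big-endian, the last byte is least significant, giving 0x75DB222696FF.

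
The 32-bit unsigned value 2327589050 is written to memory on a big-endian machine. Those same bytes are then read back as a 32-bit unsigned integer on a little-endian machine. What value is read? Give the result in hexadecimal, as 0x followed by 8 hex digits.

2327589050 in 32-bit hexadecimal is 0x8ABC30BA.
Stored big-endian, the bytes at ascending addresses are 8A BC 30 BA.
Read back as little-endian, the first byte is least significant, giving 0xBA30BC8A.

0xBA30BC8A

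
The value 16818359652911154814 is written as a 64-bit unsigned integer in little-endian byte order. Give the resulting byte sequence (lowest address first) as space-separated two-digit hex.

7E 06 88 30 FF D0 66 E9

16818359652911154814 in hexadecimal, padded to 64 bits, is 0xE966D0FF3088067E.
Split into bytes (most-significant first): E9 66 D0 FF 30 88 06 7E.
In little-endian order the low byte comes first in memory.
So at ascending addresses the bytes are 7E 06 88 30 FF D0 66 E9.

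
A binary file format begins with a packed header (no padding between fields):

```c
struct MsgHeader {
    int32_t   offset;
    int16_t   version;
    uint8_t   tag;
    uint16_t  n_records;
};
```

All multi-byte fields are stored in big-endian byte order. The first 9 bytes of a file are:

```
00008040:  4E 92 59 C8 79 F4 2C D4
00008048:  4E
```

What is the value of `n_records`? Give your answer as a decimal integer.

54350

`n_records` follows `offset` (4 B), `version` (2 B), `tag` (1 B), so it starts at offset 4 + 2 + 1 = 7 and occupies 2 bytes.
Bytes at offsets 7..8: D4 4E.
Big-endian stores the most-significant byte at the lowest address.
The bytes are already most-significant first: 0xD44E.
0xD44E = 54350.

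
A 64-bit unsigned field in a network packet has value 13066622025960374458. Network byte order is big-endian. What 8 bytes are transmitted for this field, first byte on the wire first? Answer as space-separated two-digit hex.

13066622025960374458 in hexadecimal, padded to 64 bits, is 0xB555F780AFA9C0BA.
Split into bytes (most-significant first): B5 55 F7 80 AF A9 C0 BA.
Big-endian stores the most-significant byte at the lowest address.
So the memory order matches the most-significant-first order: B5 55 F7 80 AF A9 C0 BA.

B5 55 F7 80 AF A9 C0 BA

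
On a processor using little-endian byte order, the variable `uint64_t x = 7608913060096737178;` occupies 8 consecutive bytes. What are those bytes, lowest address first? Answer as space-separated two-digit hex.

7608913060096737178 in hexadecimal, padded to 64 bits, is 0x69984A1D49E57F9A.
Split into bytes (most-significant first): 69 98 4A 1D 49 E5 7F 9A.
Little-endian: lowest address holds the least-significant byte.
So at ascending addresses the bytes are 9A 7F E5 49 1D 4A 98 69.

9A 7F E5 49 1D 4A 98 69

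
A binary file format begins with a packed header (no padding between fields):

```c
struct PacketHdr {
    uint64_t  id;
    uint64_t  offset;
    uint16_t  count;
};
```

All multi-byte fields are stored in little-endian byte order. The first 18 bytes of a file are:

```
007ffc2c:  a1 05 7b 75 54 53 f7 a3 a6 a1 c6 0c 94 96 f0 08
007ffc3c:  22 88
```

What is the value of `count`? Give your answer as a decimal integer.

`count` follows `id` (8 B), `offset` (8 B), so it starts at offset 8 + 8 = 16 and occupies 2 bytes.
Bytes at offsets 16..17: 22 88.
Little-endian stores the least-significant byte at the lowest address.
Reassemble most-significant byte first: 88 22 → 0x8822.
0x8822 = 34850.

34850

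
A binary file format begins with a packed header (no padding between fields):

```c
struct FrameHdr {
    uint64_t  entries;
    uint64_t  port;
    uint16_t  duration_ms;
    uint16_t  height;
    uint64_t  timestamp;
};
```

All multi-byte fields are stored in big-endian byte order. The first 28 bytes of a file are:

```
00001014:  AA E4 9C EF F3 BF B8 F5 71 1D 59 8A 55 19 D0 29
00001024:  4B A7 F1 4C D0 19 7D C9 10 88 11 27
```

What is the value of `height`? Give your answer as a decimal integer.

`height` follows `entries` (8 B), `port` (8 B), `duration_ms` (2 B), so it starts at offset 8 + 8 + 2 = 18 and occupies 2 bytes.
Bytes at offsets 18..19: F1 4C.
Big-endian stores the most-significant byte at the lowest address.
The bytes are already most-significant first: 0xF14C.
0xF14C = 61772.

61772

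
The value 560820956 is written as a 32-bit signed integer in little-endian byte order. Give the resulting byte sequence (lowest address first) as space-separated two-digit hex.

560820956 in hexadecimal, padded to 32 bits, is 0x216D72DC.
Split into bytes (most-significant first): 21 6D 72 DC.
Little-endian: lowest address holds the least-significant byte.
So at ascending addresses the bytes are DC 72 6D 21.

DC 72 6D 21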